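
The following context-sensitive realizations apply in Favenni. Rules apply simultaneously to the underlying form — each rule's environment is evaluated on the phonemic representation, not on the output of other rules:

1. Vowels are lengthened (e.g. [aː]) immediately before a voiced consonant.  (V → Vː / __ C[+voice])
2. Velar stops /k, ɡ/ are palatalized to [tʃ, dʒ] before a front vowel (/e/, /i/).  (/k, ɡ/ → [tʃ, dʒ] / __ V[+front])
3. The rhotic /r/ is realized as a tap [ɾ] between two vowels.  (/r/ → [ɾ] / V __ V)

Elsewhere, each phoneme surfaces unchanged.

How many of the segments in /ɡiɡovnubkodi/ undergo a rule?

Segments that undergo a rule: /ɡ/ → [dʒ] (rule 2); /i/ → [iː] (rule 1); /o/ → [oː] (rule 1); /u/ → [uː] (rule 1); /o/ → [oː] (rule 1).
All other segments surface unchanged.

5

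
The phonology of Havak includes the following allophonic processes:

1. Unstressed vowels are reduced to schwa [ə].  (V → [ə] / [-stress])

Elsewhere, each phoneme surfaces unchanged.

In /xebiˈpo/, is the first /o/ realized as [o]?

Yes

/o/ (word-final) fails the environment for rule 1, so it stays [o].
The actual realization is [o], which matches [o].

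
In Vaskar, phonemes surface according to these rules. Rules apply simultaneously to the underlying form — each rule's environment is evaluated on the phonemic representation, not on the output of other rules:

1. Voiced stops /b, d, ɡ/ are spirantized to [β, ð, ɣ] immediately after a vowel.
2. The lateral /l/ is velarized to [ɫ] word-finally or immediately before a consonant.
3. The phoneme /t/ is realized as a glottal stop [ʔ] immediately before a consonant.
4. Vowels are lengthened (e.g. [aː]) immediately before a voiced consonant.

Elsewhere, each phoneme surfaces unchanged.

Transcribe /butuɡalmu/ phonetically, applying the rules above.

/b/ (word-initial) is in the target of rule 1 but the environment (immediately after a vowel) is not met → [b].
/u/ (between /b/ and /t/): rule 4 targets it, but not before a voiced consonant → unchanged [u].
/t/ (between /u/ and /u/) is in the target of rule 3 but the environment (immediately before a consonant) is not met → [t].
/u/ (between /t/ and /ɡ/): before a voiced consonant, so rule 4 applies → [uː].
/ɡ/ (between /u/ and /a/): immediately after a vowel, so rule 1 applies → [ɣ].
/a/ (between /ɡ/ and /l/) occurs before a voiced consonant → [aː] by rule 4.
/l/ meets the environment for rule 2 (word-finally or immediately before a consonant) → [ɫ].
/m/ stays [m].
/u/ (word-final): rule 4 targets it, but not before a voiced consonant → unchanged [u].

[butuːɣaːɫmu]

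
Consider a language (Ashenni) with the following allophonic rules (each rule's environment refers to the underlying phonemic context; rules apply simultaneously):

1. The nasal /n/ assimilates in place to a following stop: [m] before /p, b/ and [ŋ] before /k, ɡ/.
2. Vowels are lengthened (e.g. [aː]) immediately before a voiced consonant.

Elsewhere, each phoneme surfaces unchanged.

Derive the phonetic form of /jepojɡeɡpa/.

/e/ (between /j/ and /p/) is in the target of rule 2 but the environment (before a voiced consonant) is not met → [e].
/o/ (between /p/ and /j/) occurs before a voiced consonant → [oː] by rule 2.
/e/ (between /ɡ/ and /ɡ/) occurs before a voiced consonant → [eː] by rule 2.
/a/ (word-final) fails the environment for rule 2, so it stays [a].

[jepoːjɡeːɡpa]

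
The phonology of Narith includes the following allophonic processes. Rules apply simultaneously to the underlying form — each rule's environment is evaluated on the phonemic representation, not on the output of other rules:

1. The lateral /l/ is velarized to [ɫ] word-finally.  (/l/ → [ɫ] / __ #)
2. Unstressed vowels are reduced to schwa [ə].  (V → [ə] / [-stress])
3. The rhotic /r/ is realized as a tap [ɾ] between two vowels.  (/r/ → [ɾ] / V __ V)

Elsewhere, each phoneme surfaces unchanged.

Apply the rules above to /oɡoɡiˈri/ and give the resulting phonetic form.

[əɡəɡəˈɾi]

Rule 2 applies to /o/ (word-initial: in an unstressed syllable) → [ə].
/ɡ/ stays [ɡ].
Rule 2 applies to /o/ (between /ɡ/ and /ɡ/: in an unstressed syllable) → [ə].
/ɡ/ (between /o/ and /i/): no rule targets it → [ɡ].
/i/ — between /ɡ/ and /r/, in an unstressed syllable — surfaces as [ə] (rule 2).
/r/ meets the environment for rule 3 (between two vowels) → [ɾ].
/i/ (word-final) fails the environment for rule 2, so it stays [i].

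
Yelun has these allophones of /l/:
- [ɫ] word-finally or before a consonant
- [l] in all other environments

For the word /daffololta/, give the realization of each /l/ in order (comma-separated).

[l], [ɫ]

Occurrence 1 (position 6): no conditioning environment matches → elsewhere allophone [l].
Occurrence 2 (position 8): word-finally or before a consonant → [ɫ].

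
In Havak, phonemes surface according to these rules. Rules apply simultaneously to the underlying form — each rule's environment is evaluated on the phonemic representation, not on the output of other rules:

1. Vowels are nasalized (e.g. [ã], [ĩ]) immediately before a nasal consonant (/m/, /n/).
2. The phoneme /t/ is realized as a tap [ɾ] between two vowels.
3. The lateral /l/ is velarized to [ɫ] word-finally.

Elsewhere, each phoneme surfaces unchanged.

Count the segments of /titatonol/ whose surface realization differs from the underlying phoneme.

Segments that undergo a rule: /t/ → [ɾ] (rule 2); /t/ → [ɾ] (rule 2); /o/ → [õ] (rule 1); /l/ → [ɫ] (rule 3).
All other segments surface unchanged.

4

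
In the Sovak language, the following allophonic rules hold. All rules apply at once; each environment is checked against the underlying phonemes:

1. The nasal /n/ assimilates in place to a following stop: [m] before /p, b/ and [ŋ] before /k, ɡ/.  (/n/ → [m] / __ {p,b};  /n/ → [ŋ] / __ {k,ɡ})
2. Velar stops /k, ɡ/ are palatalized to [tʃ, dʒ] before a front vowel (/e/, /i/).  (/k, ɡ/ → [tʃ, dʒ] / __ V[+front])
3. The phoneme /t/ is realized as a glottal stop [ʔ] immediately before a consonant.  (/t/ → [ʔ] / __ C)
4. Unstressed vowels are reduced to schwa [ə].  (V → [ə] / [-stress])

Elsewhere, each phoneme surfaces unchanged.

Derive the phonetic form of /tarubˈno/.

/t/ (word-initial) is in the target of rule 3 but the environment (immediately before a consonant) is not met → [t].
/a/ — between /t/ and /r/, in an unstressed syllable — surfaces as [ə] (rule 4).
Rule 4 applies to /u/ (between /r/ and /b/: in an unstressed syllable) → [ə].
/n/ (between /b/ and /o/): rule 1 targets it, but not before a labial or velar stop → unchanged [n].
/o/ (word-final) is in the target of rule 4 but the environment (in an unstressed syllable) is not met → [o].

[tərəbˈno]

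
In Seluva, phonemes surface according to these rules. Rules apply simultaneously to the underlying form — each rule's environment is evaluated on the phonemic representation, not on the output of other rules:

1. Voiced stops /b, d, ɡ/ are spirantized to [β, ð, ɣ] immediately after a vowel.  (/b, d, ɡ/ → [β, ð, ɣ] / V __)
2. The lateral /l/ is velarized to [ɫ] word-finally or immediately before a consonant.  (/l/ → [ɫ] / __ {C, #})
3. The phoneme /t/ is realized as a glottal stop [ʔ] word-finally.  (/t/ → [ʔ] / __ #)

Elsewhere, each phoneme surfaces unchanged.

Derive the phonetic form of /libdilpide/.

[liβdiɫpiðe]

/l/ (word-initial) is in the target of rule 2 but the environment (word-finally or immediately before a consonant) is not met → [l].
/b/ (between /i/ and /d/): immediately after a vowel, so rule 1 applies → [β].
/d/ (between /b/ and /i/) fails the environment for rule 1, so it stays [d].
/l/ meets the environment for rule 2 (word-finally or immediately before a consonant) → [ɫ].
/d/ — between /i/ and /e/, immediately after a vowel — surfaces as [ð] (rule 1).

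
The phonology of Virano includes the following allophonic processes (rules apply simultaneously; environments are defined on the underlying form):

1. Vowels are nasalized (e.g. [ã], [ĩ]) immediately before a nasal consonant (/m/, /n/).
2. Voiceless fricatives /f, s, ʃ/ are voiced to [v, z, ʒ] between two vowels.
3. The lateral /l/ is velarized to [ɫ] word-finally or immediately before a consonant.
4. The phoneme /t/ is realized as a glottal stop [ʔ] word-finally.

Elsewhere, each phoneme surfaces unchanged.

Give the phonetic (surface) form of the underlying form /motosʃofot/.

[motosʃovoʔ]

/o/ (between /m/ and /t/) is in the target of rule 1 but the environment (before a nasal consonant) is not met → [o].
/t/ (between /o/ and /o/) is in the target of rule 4 but the environment (word-finally) is not met → [t].
/o/ — between /t/ and /s/; rule 1 does not apply here → [o].
/s/ (between /o/ and /ʃ/) is in the target of rule 2 but the environment (between two vowels) is not met → [s].
/ʃ/ (between /s/ and /o/): rule 2 targets it, but not between two vowels → unchanged [ʃ].
/o/ — between /ʃ/ and /f/; rule 1 does not apply here → [o].
Rule 2 applies to /f/ (between /o/ and /o/: between two vowels) → [v].
/o/ (between /f/ and /t/) is in the target of rule 1 but the environment (before a nasal consonant) is not met → [o].
/t/ (word-final): word-finally, so rule 4 applies → [ʔ].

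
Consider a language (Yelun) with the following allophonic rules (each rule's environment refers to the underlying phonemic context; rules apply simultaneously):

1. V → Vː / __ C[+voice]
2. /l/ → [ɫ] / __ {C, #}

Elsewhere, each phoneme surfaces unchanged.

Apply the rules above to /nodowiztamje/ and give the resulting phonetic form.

[noːdoːwiːztaːmje]

/o/ meets the environment for rule 1 (before a voiced consonant) → [oː].
/o/ (between /d/ and /w/): before a voiced consonant, so rule 1 applies → [oː].
/i/ (between /w/ and /z/) occurs before a voiced consonant → [iː] by rule 1.
/a/ (between /t/ and /m/): before a voiced consonant, so rule 1 applies → [aː].
/e/ (word-final) is in the target of rule 1 but the environment (before a voiced consonant) is not met → [e].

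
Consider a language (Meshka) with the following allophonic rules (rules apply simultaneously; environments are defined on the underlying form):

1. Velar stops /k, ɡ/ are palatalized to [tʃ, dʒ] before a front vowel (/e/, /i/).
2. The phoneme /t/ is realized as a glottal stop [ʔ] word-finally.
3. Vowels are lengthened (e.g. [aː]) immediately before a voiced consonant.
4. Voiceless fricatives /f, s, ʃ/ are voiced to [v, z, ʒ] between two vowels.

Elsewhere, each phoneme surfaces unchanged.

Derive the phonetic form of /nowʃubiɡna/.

[noːwʃuːbiːɡna]

/n/ (word-initial): no rule targets it → [n].
/o/ (between /n/ and /w/) occurs before a voiced consonant → [oː] by rule 3.
/w/ — not in any rule's target class → [w].
/ʃ/ (between /w/ and /u/) fails the environment for rule 4, so it stays [ʃ].
/u/ (between /ʃ/ and /b/) occurs before a voiced consonant → [uː] by rule 3.
/b/ (between /u/ and /i/): no rule targets it → [b].
/i/ (between /b/ and /ɡ/) occurs before a voiced consonant → [iː] by rule 3.
/ɡ/ (between /i/ and /n/) fails the environment for rule 1, so it stays [ɡ].
/n/ (between /ɡ/ and /a/) is unaffected → [n].
/a/ (word-final) fails the environment for rule 3, so it stays [a].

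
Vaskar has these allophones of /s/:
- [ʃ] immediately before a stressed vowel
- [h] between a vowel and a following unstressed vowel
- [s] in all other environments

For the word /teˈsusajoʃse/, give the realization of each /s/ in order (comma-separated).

Occurrence 1 (position 3): immediately before a stressed vowel → [ʃ].
Occurrence 2 (position 5): between a vowel and a following unstressed vowel → [h].
Occurrence 3 (position 10): no conditioning environment matches → elsewhere allophone [s].

[ʃ], [h], [s]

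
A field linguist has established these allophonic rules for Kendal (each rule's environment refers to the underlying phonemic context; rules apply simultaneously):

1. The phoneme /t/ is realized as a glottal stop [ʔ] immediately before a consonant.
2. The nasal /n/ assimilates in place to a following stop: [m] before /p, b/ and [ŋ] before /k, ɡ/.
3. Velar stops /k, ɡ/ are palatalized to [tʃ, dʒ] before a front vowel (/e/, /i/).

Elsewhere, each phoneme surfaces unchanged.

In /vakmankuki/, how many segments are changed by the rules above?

2

Segments that undergo a rule: /n/ → [ŋ] (rule 2); /k/ → [tʃ] (rule 3).
All other segments surface unchanged.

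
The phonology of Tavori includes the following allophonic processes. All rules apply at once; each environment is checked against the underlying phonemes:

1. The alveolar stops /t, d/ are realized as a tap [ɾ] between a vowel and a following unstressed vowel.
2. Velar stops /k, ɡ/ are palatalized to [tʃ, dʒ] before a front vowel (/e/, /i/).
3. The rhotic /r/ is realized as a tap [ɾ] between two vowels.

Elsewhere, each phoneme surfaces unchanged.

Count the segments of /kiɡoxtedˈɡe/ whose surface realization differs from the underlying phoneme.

2

Segments that undergo a rule: /k/ → [tʃ] (rule 2); /ɡ/ → [dʒ] (rule 2).
All other segments surface unchanged.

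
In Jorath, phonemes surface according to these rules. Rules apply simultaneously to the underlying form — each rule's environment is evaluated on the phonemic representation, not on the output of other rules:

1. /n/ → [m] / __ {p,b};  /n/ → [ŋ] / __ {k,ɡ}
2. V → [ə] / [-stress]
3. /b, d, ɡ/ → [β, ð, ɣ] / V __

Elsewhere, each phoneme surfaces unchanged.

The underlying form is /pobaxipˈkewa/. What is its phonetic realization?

/p/ stays [p].
/o/ — between /p/ and /b/, in an unstressed syllable — surfaces as [ə] (rule 2).
/b/ meets the environment for rule 3 (immediately after a vowel) → [β].
/a/ (between /b/ and /x/): in an unstressed syllable, so rule 2 applies → [ə].
/x/ (between /a/ and /i/): no rule targets it → [x].
Rule 2 applies to /i/ (between /x/ and /p/: in an unstressed syllable) → [ə].
/p/ (between /i/ and /k/) is unaffected → [p].
/k/ stays [k].
/e/ (between /k/ and /w/): rule 2 targets it, but not in an unstressed syllable → unchanged [e].
/w/ (between /e/ and /a/) is unaffected → [w].
/a/ — word-final, in an unstressed syllable — surfaces as [ə] (rule 2).

[pəβəxəpˈkewə]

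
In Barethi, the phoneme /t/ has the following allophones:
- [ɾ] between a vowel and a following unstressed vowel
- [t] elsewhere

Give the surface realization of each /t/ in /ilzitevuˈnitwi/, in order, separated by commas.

[ɾ], [t]

Occurrence 1 (position 5): between a vowel and a following unstressed vowel → [ɾ].
Occurrence 2 (position 11): no conditioning environment matches → elsewhere allophone [t].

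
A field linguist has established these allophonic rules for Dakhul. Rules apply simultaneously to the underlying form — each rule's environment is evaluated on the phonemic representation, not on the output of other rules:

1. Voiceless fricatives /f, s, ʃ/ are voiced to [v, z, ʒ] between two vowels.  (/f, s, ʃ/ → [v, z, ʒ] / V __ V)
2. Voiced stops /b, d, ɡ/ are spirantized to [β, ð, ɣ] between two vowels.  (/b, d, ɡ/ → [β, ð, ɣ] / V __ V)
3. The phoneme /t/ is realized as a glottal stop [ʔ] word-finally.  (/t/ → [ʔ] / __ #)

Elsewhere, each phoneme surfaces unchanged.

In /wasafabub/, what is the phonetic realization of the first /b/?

[β]

/b/ meets the environment for rule 2 (between two vowels) → [β].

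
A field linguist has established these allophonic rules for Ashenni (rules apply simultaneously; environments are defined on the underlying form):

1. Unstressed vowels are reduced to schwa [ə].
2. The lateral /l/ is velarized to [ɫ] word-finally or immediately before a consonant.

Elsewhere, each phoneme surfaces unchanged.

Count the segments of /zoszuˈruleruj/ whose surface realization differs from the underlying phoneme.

4

Segments that undergo a rule: /o/ → [ə] (rule 1); /u/ → [ə] (rule 1); /e/ → [ə] (rule 1); /u/ → [ə] (rule 1).
All other segments surface unchanged.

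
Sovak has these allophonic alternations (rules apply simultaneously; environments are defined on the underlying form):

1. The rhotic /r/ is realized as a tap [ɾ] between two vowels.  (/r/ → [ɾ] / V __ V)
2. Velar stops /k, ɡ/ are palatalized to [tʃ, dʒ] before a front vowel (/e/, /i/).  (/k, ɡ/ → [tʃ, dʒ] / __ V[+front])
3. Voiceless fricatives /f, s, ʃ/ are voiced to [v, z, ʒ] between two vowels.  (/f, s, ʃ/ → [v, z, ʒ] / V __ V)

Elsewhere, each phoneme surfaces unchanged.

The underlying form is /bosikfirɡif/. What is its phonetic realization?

[bozikfirdʒif]

/b/ (word-initial): no rule targets it → [b].
/o/ — not in any rule's target class → [o].
Rule 3 applies to /s/ (between /o/ and /i/: between two vowels) → [z].
/i/ — not in any rule's target class → [i].
/k/ (between /i/ and /f/) is in the target of rule 2 but the environment (before a front vowel) is not met → [k].
/f/ (between /k/ and /i/) fails the environment for rule 3, so it stays [f].
/i/ (between /f/ and /r/) is unaffected → [i].
/r/ — between /i/ and /ɡ/; rule 1 does not apply here → [r].
/ɡ/ meets the environment for rule 2 (before a front vowel) → [dʒ].
/i/ — not in any rule's target class → [i].
/f/ (word-final): rule 3 targets it, but not between two vowels → unchanged [f].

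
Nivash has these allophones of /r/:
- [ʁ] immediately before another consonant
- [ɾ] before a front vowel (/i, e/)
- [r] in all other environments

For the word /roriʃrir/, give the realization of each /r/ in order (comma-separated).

Occurrence 1 (position 1): no conditioning environment matches → elsewhere allophone [r].
Occurrence 2 (position 3): before a front vowel (/i, e/) → [ɾ].
Occurrence 3 (position 6): before a front vowel (/i, e/) → [ɾ].
Occurrence 4 (position 8): no conditioning environment matches → elsewhere allophone [r].

[r], [ɾ], [ɾ], [r]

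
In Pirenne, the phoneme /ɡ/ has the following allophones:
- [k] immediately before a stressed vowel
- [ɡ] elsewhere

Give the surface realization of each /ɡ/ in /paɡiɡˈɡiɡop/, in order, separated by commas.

[ɡ], [ɡ], [k], [ɡ]

Occurrence 1 (position 3): no conditioning environment matches → elsewhere allophone [ɡ].
Occurrence 2 (position 5): no conditioning environment matches → elsewhere allophone [ɡ].
Occurrence 3 (position 6): immediately before a stressed vowel → [k].
Occurrence 4 (position 8): no conditioning environment matches → elsewhere allophone [ɡ].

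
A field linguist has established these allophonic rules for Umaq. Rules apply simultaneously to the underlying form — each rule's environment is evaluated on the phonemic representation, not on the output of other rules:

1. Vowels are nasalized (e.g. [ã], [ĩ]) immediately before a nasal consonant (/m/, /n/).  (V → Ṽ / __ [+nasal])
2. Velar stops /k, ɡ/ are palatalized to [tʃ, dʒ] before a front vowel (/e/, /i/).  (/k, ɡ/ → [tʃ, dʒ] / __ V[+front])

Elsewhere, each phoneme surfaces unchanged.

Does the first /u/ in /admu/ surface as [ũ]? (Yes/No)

No

/u/ (word-final) is in the target of rule 1 but the environment (before a nasal consonant) is not met → [u].
The actual realization is [u], not [ũ].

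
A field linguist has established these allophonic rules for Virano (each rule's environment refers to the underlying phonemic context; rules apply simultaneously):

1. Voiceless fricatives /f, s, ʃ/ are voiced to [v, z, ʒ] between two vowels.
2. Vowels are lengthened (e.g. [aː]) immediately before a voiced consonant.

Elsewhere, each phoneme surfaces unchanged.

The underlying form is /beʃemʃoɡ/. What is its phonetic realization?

[beʒeːmʃoːɡ]

/e/ (between /b/ and /ʃ/) is in the target of rule 2 but the environment (before a voiced consonant) is not met → [e].
/ʃ/ — between /e/ and /e/, between two vowels — surfaces as [ʒ] (rule 1).
Rule 2 applies to /e/ (between /ʃ/ and /m/: before a voiced consonant) → [eː].
/ʃ/ (between /m/ and /o/) fails the environment for rule 1, so it stays [ʃ].
/o/ — between /ʃ/ and /ɡ/, before a voiced consonant — surfaces as [oː] (rule 2).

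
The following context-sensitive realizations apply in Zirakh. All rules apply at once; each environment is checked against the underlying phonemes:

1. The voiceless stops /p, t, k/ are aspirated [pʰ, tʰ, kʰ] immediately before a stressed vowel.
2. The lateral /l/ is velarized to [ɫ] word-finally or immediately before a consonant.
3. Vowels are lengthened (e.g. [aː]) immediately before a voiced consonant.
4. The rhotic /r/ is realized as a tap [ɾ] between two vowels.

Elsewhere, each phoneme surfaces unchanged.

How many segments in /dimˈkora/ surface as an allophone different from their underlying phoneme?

4

Segments that undergo a rule: /i/ → [iː] (rule 3); /k/ → [kʰ] (rule 1); /o/ → [oː] (rule 3); /r/ → [ɾ] (rule 4).
All other segments surface unchanged.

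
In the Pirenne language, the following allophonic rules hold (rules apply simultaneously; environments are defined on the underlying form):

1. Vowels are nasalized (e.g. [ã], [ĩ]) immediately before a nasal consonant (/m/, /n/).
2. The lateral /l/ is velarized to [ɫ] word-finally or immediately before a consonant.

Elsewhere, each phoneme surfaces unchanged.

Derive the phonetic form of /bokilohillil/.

[bokilohiɫliɫ]

/b/ (word-initial): no rule targets it → [b].
/o/ (between /b/ and /k/) fails the environment for rule 1, so it stays [o].
/k/ stays [k].
/i/ (between /k/ and /l/) is in the target of rule 1 but the environment (before a nasal consonant) is not met → [i].
/l/ (between /i/ and /o/) fails the environment for rule 2, so it stays [l].
/o/ (between /l/ and /h/): rule 1 targets it, but not before a nasal consonant → unchanged [o].
/h/ (between /o/ and /i/): no rule targets it → [h].
/i/ (between /h/ and /l/) fails the environment for rule 1, so it stays [i].
/l/ (between /i/ and /l/): word-finally or immediately before a consonant, so rule 2 applies → [ɫ].
/l/ — between /l/ and /i/; rule 2 does not apply here → [l].
/i/ — between /l/ and /l/; rule 1 does not apply here → [i].
/l/ meets the environment for rule 2 (word-finally or immediately before a consonant) → [ɫ].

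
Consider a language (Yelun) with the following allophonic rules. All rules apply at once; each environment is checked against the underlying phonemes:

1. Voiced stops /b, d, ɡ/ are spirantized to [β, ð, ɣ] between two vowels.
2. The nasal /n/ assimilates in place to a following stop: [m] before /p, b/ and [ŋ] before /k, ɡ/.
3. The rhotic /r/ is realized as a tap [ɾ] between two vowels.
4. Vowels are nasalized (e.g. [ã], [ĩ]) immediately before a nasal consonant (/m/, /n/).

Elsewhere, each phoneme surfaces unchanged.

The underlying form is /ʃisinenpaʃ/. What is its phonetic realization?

[ʃisĩnẽmpaʃ]

/ʃ/ — not in any rule's target class → [ʃ].
/i/ (between /ʃ/ and /s/) is in the target of rule 4 but the environment (before a nasal consonant) is not met → [i].
/s/ stays [s].
/i/ — between /s/ and /n/, before a nasal consonant — surfaces as [ĩ] (rule 4).
/n/ — between /i/ and /e/; rule 2 does not apply here → [n].
/e/ (between /n/ and /n/): before a nasal consonant, so rule 4 applies → [ẽ].
Rule 2 applies to /n/ (between /e/ and /p/: before a labial or velar stop) → [m].
/p/ — not in any rule's target class → [p].
/a/ (between /p/ and /ʃ/) fails the environment for rule 4, so it stays [a].
/ʃ/ stays [ʃ].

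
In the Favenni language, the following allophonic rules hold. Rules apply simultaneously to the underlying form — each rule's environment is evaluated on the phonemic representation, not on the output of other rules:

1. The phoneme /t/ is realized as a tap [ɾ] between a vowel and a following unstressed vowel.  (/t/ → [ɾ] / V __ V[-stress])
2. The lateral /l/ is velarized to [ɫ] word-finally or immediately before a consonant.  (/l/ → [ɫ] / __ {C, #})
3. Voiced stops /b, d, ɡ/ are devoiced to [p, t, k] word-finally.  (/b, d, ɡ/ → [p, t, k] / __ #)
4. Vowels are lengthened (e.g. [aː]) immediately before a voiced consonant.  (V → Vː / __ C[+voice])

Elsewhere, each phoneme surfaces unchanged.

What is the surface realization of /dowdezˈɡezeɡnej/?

/d/ — word-initial; rule 3 does not apply here → [d].
/o/ (between /d/ and /w/): before a voiced consonant, so rule 4 applies → [oː].
/d/ (between /w/ and /e/): rule 3 targets it, but not word-finally → unchanged [d].
/e/ (between /d/ and /z/) occurs before a voiced consonant → [eː] by rule 4.
/ɡ/ (between /z/ and /e/) is in the target of rule 3 but the environment (word-finally) is not met → [ɡ].
/e/ (between /ɡ/ and /z/): before a voiced consonant, so rule 4 applies → [eː].
/e/ — between /z/ and /ɡ/, before a voiced consonant — surfaces as [eː] (rule 4).
/ɡ/ (between /e/ and /n/): rule 3 targets it, but not word-finally → unchanged [ɡ].
/e/ meets the environment for rule 4 (before a voiced consonant) → [eː].

[doːwdeːzˈɡeːzeːɡneːj]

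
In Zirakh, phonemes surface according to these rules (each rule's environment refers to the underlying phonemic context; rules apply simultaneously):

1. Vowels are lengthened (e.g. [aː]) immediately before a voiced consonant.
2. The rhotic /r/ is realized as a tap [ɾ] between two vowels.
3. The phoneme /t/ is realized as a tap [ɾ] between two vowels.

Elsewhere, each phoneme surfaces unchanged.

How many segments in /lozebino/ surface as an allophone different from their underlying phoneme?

Segments that undergo a rule: /o/ → [oː] (rule 1); /e/ → [eː] (rule 1); /i/ → [iː] (rule 1).
All other segments surface unchanged.

3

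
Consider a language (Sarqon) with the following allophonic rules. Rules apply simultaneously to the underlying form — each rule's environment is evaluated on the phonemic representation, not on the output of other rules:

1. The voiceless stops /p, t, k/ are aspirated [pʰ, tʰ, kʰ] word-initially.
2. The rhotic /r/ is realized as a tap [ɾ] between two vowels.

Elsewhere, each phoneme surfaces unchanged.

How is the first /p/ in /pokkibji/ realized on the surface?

[pʰ]

/p/ (word-initial): word-initially, so rule 1 applies → [pʰ].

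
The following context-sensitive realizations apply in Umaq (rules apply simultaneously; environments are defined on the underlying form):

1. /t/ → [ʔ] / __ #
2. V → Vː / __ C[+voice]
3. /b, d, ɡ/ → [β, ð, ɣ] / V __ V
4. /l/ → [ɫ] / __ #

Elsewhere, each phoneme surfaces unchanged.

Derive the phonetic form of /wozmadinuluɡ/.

[woːzmaːðiːnuːluːɡ]

/o/ (between /w/ and /z/) occurs before a voiced consonant → [oː] by rule 2.
/a/ (between /m/ and /d/): before a voiced consonant, so rule 2 applies → [aː].
Rule 3 applies to /d/ (between /a/ and /i/: between two vowels) → [ð].
/i/ (between /d/ and /n/): before a voiced consonant, so rule 2 applies → [iː].
/u/ (between /n/ and /l/): before a voiced consonant, so rule 2 applies → [uː].
/l/ (between /u/ and /u/): rule 4 targets it, but not word-finally → unchanged [l].
/u/ meets the environment for rule 2 (before a voiced consonant) → [uː].
/ɡ/ — word-final; rule 3 does not apply here → [ɡ].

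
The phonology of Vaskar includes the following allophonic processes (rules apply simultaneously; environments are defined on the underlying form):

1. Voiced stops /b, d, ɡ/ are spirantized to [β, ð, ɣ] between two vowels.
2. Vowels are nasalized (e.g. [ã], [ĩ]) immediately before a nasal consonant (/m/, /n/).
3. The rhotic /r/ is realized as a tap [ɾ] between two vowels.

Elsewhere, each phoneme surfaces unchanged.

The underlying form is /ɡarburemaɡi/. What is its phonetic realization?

/ɡ/ (word-initial) is in the target of rule 1 but the environment (between two vowels) is not met → [ɡ].
/a/ (between /ɡ/ and /r/): rule 2 targets it, but not before a nasal consonant → unchanged [a].
/r/ (between /a/ and /b/): rule 3 targets it, but not between two vowels → unchanged [r].
/b/ (between /r/ and /u/) is in the target of rule 1 but the environment (between two vowels) is not met → [b].
/u/ — between /b/ and /r/; rule 2 does not apply here → [u].
/r/ (between /u/ and /e/) occurs between two vowels → [ɾ] by rule 3.
/e/ (between /r/ and /m/): before a nasal consonant, so rule 2 applies → [ẽ].
/m/ stays [m].
/a/ (between /m/ and /ɡ/) fails the environment for rule 2, so it stays [a].
/ɡ/ meets the environment for rule 1 (between two vowels) → [ɣ].
/i/ (word-final) is in the target of rule 2 but the environment (before a nasal consonant) is not met → [i].

[ɡarbuɾẽmaɣi]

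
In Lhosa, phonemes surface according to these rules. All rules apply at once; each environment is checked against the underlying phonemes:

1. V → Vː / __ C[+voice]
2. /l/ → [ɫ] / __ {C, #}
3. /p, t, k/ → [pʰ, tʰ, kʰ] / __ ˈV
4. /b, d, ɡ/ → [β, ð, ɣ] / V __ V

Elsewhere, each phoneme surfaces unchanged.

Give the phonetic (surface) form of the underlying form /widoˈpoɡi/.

/w/ (word-initial): no rule targets it → [w].
/i/ (between /w/ and /d/): before a voiced consonant, so rule 1 applies → [iː].
/d/ — between /i/ and /o/, between two vowels — surfaces as [ð] (rule 4).
/o/ (between /d/ and /p/) is in the target of rule 1 but the environment (before a voiced consonant) is not met → [o].
/p/ (between /o/ and /o/): immediately before a stressed vowel, so rule 3 applies → [pʰ].
/o/ — between /p/ and /ɡ/, before a voiced consonant — surfaces as [oː] (rule 1).
/ɡ/ (between /o/ and /i/): between two vowels, so rule 4 applies → [ɣ].
/i/ (word-final) is in the target of rule 1 but the environment (before a voiced consonant) is not met → [i].

[wiːðoˈpʰoːɣi]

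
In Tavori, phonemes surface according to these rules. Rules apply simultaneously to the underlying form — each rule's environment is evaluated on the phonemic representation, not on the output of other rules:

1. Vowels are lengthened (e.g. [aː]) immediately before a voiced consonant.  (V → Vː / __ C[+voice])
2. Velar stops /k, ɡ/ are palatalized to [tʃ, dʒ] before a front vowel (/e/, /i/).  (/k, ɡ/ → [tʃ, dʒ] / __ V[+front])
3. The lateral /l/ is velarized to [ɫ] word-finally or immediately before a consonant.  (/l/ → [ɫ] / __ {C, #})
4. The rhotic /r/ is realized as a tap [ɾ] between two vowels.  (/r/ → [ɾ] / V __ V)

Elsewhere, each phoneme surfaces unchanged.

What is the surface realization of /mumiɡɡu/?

[muːmiːɡɡu]

/u/ — between /m/ and /m/, before a voiced consonant — surfaces as [uː] (rule 1).
/i/ (between /m/ and /ɡ/) occurs before a voiced consonant → [iː] by rule 1.
/ɡ/ — between /i/ and /ɡ/; rule 2 does not apply here → [ɡ].
/ɡ/ (between /ɡ/ and /u/) fails the environment for rule 2, so it stays [ɡ].
/u/ — word-final; rule 1 does not apply here → [u].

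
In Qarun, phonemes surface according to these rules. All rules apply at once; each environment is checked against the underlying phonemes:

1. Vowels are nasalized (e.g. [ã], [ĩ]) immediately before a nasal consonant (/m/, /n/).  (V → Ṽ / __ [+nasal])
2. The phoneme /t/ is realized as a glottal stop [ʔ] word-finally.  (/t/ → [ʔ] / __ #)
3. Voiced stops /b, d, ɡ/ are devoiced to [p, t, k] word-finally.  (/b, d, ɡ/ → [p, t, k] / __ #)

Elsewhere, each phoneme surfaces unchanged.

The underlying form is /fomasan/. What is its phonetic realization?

[fõmasãn]

/o/ meets the environment for rule 1 (before a nasal consonant) → [õ].
/a/ (between /m/ and /s/) fails the environment for rule 1, so it stays [a].
/a/ meets the environment for rule 1 (before a nasal consonant) → [ã].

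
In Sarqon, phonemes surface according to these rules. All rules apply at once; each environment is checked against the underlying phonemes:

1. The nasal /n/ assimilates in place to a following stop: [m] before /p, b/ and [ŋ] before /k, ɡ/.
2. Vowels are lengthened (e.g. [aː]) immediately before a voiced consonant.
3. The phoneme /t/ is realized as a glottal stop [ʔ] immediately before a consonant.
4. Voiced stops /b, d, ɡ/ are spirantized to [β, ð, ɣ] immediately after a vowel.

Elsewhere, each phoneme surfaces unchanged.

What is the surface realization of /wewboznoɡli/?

[weːwboːznoːɣli]

/w/ stays [w].
Rule 2 applies to /e/ (between /w/ and /w/: before a voiced consonant) → [eː].
/w/ (between /e/ and /b/) is unaffected → [w].
/b/ — between /w/ and /o/; rule 4 does not apply here → [b].
/o/ (between /b/ and /z/): before a voiced consonant, so rule 2 applies → [oː].
/z/ — not in any rule's target class → [z].
/n/ (between /z/ and /o/) fails the environment for rule 1, so it stays [n].
Rule 2 applies to /o/ (between /n/ and /ɡ/: before a voiced consonant) → [oː].
/ɡ/ (between /o/ and /l/): immediately after a vowel, so rule 4 applies → [ɣ].
/l/ (between /ɡ/ and /i/): no rule targets it → [l].
/i/ — word-final; rule 2 does not apply here → [i].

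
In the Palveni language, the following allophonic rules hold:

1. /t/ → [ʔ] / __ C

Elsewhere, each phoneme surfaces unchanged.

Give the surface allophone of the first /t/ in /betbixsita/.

/t/ meets the environment for rule 1 (immediately before a consonant) → [ʔ].

[ʔ]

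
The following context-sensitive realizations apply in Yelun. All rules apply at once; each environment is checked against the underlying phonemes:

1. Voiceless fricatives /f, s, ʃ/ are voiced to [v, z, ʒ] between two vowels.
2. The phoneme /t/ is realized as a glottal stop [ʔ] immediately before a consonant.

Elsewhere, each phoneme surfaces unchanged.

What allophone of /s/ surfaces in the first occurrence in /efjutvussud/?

[s]

/s/ — between /u/ and /s/; rule 1 does not apply here → [s].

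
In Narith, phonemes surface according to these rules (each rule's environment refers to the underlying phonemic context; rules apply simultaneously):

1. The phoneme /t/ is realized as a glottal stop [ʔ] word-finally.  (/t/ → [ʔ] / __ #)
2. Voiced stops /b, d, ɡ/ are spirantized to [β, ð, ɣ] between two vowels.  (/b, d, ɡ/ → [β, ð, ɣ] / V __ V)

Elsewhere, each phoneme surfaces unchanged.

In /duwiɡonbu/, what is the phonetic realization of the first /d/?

[d]

/d/ (word-initial) fails the environment for rule 2, so it stays [d].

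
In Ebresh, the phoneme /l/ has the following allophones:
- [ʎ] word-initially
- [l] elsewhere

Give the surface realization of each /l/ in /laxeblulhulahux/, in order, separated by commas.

Occurrence 1 (position 1): word-initially → [ʎ].
Occurrence 2 (position 6): no conditioning environment matches → elsewhere allophone [l].
Occurrence 3 (position 8): no conditioning environment matches → elsewhere allophone [l].
Occurrence 4 (position 11): no conditioning environment matches → elsewhere allophone [l].

[ʎ], [l], [l], [l]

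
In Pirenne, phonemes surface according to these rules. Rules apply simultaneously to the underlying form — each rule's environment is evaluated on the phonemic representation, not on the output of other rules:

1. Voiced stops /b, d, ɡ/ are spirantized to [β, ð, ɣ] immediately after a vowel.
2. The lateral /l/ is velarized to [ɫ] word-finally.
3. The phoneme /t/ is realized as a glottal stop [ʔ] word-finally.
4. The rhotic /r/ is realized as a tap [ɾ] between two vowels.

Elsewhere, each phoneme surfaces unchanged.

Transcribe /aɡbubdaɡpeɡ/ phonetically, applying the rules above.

[aɣbuβdaɣpeɣ]

/a/ stays [a].
/ɡ/ (between /a/ and /b/) occurs immediately after a vowel → [ɣ] by rule 1.
/b/ (between /ɡ/ and /u/): rule 1 targets it, but not immediately after a vowel → unchanged [b].
/u/ (between /b/ and /b/): no rule targets it → [u].
Rule 1 applies to /b/ (between /u/ and /d/: immediately after a vowel) → [β].
/d/ (between /b/ and /a/) is in the target of rule 1 but the environment (immediately after a vowel) is not met → [d].
/a/ stays [a].
/ɡ/ (between /a/ and /p/): immediately after a vowel, so rule 1 applies → [ɣ].
/p/ (between /ɡ/ and /e/): no rule targets it → [p].
/e/ — not in any rule's target class → [e].
/ɡ/ — word-final, immediately after a vowel — surfaces as [ɣ] (rule 1).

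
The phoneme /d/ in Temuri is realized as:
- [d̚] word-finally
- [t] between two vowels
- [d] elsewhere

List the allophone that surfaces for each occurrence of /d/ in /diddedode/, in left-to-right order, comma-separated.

[d], [d], [d], [t], [t]

Occurrence 1 (position 1): no conditioning environment matches → elsewhere allophone [d].
Occurrence 2 (position 3): no conditioning environment matches → elsewhere allophone [d].
Occurrence 3 (position 4): no conditioning environment matches → elsewhere allophone [d].
Occurrence 4 (position 6): between two vowels → [t].
Occurrence 5 (position 8): between two vowels → [t].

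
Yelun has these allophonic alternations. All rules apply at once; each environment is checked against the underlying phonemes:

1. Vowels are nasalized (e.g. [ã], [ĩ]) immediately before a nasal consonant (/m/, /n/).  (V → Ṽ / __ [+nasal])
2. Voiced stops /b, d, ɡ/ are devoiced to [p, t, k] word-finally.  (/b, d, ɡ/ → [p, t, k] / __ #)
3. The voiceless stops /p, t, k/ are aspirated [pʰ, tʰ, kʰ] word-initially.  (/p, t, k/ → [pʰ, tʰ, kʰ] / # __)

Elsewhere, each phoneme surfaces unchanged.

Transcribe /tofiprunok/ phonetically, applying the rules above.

/t/ (word-initial): word-initially, so rule 3 applies → [tʰ].
/o/ (between /t/ and /f/) is in the target of rule 1 but the environment (before a nasal consonant) is not met → [o].
/f/ (between /o/ and /i/) is unaffected → [f].
/i/ (between /f/ and /p/) fails the environment for rule 1, so it stays [i].
/p/ (between /i/ and /r/) fails the environment for rule 3, so it stays [p].
/r/ — not in any rule's target class → [r].
/u/ meets the environment for rule 1 (before a nasal consonant) → [ũ].
/n/ — not in any rule's target class → [n].
/o/ (between /n/ and /k/) fails the environment for rule 1, so it stays [o].
/k/ (word-final): rule 3 targets it, but not word-initially → unchanged [k].

[tʰofiprũnok]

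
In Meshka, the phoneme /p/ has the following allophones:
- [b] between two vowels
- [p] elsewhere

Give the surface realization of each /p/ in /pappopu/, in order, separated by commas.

[p], [p], [p], [b]

Occurrence 1 (position 1): no conditioning environment matches → elsewhere allophone [p].
Occurrence 2 (position 3): no conditioning environment matches → elsewhere allophone [p].
Occurrence 3 (position 4): no conditioning environment matches → elsewhere allophone [p].
Occurrence 4 (position 6): between two vowels → [b].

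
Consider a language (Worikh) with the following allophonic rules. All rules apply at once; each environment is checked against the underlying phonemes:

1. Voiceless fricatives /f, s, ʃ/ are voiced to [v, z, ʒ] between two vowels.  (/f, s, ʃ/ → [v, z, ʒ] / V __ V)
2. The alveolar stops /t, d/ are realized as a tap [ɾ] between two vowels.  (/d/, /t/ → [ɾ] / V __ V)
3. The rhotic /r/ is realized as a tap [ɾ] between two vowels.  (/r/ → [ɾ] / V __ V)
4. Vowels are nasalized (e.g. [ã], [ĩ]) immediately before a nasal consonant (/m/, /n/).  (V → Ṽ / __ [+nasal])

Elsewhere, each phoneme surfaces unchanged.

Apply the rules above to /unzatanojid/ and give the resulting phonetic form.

/u/ (word-initial): before a nasal consonant, so rule 4 applies → [ũ].
/a/ (between /z/ and /t/): rule 4 targets it, but not before a nasal consonant → unchanged [a].
/t/ (between /a/ and /a/) occurs between two vowels → [ɾ] by rule 2.
Rule 4 applies to /a/ (between /t/ and /n/: before a nasal consonant) → [ã].
/o/ (between /n/ and /j/): rule 4 targets it, but not before a nasal consonant → unchanged [o].
/i/ — between /j/ and /d/; rule 4 does not apply here → [i].
/d/ (word-final) is in the target of rule 2 but the environment (between two vowels) is not met → [d].

[ũnzaɾãnojid]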